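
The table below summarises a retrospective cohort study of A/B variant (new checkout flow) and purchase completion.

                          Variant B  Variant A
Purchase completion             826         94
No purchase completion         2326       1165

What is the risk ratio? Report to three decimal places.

Reading the table with exposure as columns: a = 826 (Variant B, case), b = 2326 (Variant B, non-case), c = 94 (Variant A, case), d = 1165.
Risk in exposed = 826/3152 = 0.26206; risk in unexposed = 94/1259 = 0.07466.
RR = 0.26206 / 0.07466 = 3.50988
The risk among the exposed is 3.51 times that among the unexposed.

3.510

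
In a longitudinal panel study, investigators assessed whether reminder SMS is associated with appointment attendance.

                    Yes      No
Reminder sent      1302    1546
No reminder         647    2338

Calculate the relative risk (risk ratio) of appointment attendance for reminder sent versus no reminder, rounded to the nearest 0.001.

Cells: a = 1302, b = 1546, c = 647, d = 2338.
Risk in exposed = 1302/2848 = 0.45716; risk in unexposed = 647/2985 = 0.21675.
RR = 0.45716 / 0.21675 = 2.10917
The risk among the exposed is 2.11 times that among the unexposed.

2.109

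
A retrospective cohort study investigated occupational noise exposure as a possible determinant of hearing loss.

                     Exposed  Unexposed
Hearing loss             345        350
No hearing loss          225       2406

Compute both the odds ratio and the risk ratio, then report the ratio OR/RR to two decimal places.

Reading the table with exposure as columns: a = 345 (Exposed, case), b = 225 (Exposed, non-case), c = 350 (Unexposed, case), d = 2406.
OR = (345·2406)/(225·350) = 830070/78750 = 10.54057
Risk in exposed = 345/570 = 0.60526; risk in unexposed = 350/2756 = 0.12700; RR = 4.76602
OR/RR = 10.54057 / 4.76602 = 2.21161
The outcome is not rare, so the OR lies further from 1 than the RR.

2.21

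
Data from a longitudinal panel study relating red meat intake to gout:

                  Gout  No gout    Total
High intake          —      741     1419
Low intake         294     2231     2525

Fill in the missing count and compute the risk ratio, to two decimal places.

The missing cell is in the exposed row: 1419 − 741 = 678.
So a = 678, b = 741, c = 294, d = 2231.
RR = [a/(a+b)] / [c/(c+d)] = (678/1419) / (294/2525) = 0.47780/0.11644 = 4.10357

4.10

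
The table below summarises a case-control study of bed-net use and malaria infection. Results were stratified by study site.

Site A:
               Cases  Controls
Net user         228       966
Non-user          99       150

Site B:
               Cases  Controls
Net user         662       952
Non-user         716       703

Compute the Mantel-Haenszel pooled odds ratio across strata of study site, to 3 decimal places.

0.609

OR_MH = Σ(aᵢdᵢ/nᵢ) / Σ(bᵢcᵢ/nᵢ), where nᵢ is the stratum total.
Stratum 1 (Site A): n = 1443; a·d/n = 228·150/1443 = 23.7006; b·c/n = 966·99/1443 = 66.2744
Stratum 2 (Site B): n = 3033; a·d/n = 662·703/3033 = 153.4408; b·c/n = 952·716/3033 = 224.7385
OR_MH = (23.7006 + 153.4408) / (66.2744 + 224.7385) = 177.1414 / 291.0130 = 0.60871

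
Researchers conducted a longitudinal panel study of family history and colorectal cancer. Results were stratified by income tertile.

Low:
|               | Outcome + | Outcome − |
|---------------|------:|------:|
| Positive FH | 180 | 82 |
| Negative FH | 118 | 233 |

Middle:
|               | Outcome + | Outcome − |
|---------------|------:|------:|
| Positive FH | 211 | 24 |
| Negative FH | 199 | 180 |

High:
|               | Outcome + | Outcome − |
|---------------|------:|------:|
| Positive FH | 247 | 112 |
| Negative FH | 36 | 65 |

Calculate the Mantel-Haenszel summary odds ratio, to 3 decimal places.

5.109

OR_MH = Σ(aᵢdᵢ/nᵢ) / Σ(bᵢcᵢ/nᵢ), where nᵢ is the stratum total.
Stratum 1 (Low): n = 613; a·d/n = 180·233/613 = 68.4176; b·c/n = 82·118/613 = 15.7847
Stratum 2 (Middle): n = 614; a·d/n = 211·180/614 = 61.8567; b·c/n = 24·199/614 = 7.7785
Stratum 3 (High): n = 460; a·d/n = 247·65/460 = 34.9022; b·c/n = 112·36/460 = 8.7652
OR_MH = (68.4176 + 61.8567 + 34.9022) / (15.7847 + 7.7785 + 8.7652) = 165.1765 / 32.3284 = 5.10933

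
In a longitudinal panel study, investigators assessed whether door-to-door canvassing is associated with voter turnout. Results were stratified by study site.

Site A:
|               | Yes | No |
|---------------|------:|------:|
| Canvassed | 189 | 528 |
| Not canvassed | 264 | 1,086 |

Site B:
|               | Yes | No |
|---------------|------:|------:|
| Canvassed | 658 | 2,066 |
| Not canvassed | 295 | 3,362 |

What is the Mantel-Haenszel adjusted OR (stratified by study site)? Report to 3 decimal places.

OR_MH = Σ(aᵢdᵢ/nᵢ) / Σ(bᵢcᵢ/nᵢ), where nᵢ is the stratum total.
Stratum 1 (Site A): n = 2067; a·d/n = 189·1086/2067 = 99.3004; b·c/n = 528·264/2067 = 67.4369
Stratum 2 (Site B): n = 6381; a·d/n = 658·3362/6381 = 346.6848; b·c/n = 2066·295/6381 = 95.5132
OR_MH = (99.3004 + 346.6848) / (67.4369 + 95.5132) = 445.9853 / 162.9501 = 2.73694

2.737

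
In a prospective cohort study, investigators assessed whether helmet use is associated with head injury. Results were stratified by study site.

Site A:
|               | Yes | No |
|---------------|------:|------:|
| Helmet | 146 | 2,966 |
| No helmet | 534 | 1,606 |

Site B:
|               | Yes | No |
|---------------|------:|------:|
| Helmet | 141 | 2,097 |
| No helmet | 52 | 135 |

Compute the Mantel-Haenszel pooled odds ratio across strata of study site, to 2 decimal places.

OR_MH = Σ(aᵢdᵢ/nᵢ) / Σ(bᵢcᵢ/nᵢ), where nᵢ is the stratum total.
Stratum 1 (Site A): n = 5252; a·d/n = 146·1606/5252 = 44.6451; b·c/n = 2966·534/5252 = 301.5697
Stratum 2 (Site B): n = 2425; a·d/n = 141·135/2425 = 7.8495; b·c/n = 2097·52/2425 = 44.9666
OR_MH = (44.6451 + 7.8495) / (301.5697 + 44.9666) = 52.4946 / 346.5363 = 0.15148

0.15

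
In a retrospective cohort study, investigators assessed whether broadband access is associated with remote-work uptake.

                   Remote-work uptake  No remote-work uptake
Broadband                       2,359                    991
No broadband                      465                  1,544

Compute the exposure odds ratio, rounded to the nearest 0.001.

7.904

Cells: a = 2359, b = 991, c = 465, d = 1544.
OR = (a·d)/(b·c) = (2359 × 1544) / (991 × 465) = 3642296 / 460815 = 7.90403
The odds of remote-work uptake are about 7.90 times as high in the broadband group.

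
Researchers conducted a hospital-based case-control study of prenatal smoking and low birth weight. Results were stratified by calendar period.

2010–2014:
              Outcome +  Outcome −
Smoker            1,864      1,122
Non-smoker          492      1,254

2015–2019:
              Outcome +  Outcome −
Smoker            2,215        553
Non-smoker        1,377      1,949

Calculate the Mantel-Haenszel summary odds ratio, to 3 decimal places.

OR_MH = Σ(aᵢdᵢ/nᵢ) / Σ(bᵢcᵢ/nᵢ), where nᵢ is the stratum total.
Stratum 1 (2010–2014): n = 4732; a·d/n = 1864·1254/4732 = 493.9679; b·c/n = 1122·492/4732 = 116.6577
Stratum 2 (2015–2019): n = 6094; a·d/n = 2215·1949/6094 = 708.4074; b·c/n = 553·1377/6094 = 124.9559
OR_MH = (493.9679 + 708.4074) / (116.6577 + 124.9559) = 1202.3753 / 241.6135 = 4.97644

4.976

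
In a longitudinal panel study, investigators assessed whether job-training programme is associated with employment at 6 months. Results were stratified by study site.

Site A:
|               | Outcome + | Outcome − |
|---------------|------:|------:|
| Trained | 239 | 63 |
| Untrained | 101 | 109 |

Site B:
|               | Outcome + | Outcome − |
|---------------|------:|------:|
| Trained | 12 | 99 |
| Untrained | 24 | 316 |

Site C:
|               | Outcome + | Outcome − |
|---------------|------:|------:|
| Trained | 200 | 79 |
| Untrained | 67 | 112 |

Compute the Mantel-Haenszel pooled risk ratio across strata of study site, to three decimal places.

RR_MH = Σ(aᵢ·n₀ᵢ/nᵢ) / Σ(cᵢ·n₁ᵢ/nᵢ), with n₁ᵢ = aᵢ+bᵢ (exposed), n₀ᵢ = cᵢ+dᵢ (unexposed), nᵢ = n₁ᵢ+n₀ᵢ.
Stratum 1 (Site A): n₁ = 302, n₀ = 210, n = 512; a·n₀/n = 239·210/512 = 98.0273; c·n₁/n = 101·302/512 = 59.5742
Stratum 2 (Site B): n₁ = 111, n₀ = 340, n = 451; a·n₀/n = 12·340/451 = 9.0466; c·n₁/n = 24·111/451 = 5.9069
Stratum 3 (Site C): n₁ = 279, n₀ = 179, n = 458; a·n₀/n = 200·179/458 = 78.1659; c·n₁/n = 67·279/458 = 40.8144
RR_MH = (98.0273 + 9.0466 + 78.1659) / (59.5742 + 5.9069 + 40.8144) = 185.2398 / 106.2955 = 1.74269

1.743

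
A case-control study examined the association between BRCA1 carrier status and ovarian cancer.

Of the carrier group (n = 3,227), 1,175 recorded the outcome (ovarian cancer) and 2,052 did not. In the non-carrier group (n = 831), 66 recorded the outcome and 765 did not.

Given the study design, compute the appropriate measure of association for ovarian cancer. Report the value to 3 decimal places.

6.637

From the description: a = 1175, b = 2052, c = 66, d = 765.
This is a case-control study: participants were sampled on outcome status, so risks in the source population cannot be estimated directly — relative risk is not valid here. The odds ratio is the appropriate measure.
OR = (a·d)/(b·c) = (1175 × 765) / (2052 × 66) = 898875 / 135432 = 6.63709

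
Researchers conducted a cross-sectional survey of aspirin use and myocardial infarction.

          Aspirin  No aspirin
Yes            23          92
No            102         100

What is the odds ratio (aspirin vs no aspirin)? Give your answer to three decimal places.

0.245

Reading the table with exposure as columns: a = 23 (Aspirin, case), b = 102 (Aspirin, non-case), c = 92 (No aspirin, case), d = 100.
OR = (a·d)/(b·c) = (23 × 100) / (102 × 92) = 2300 / 9384 = 0.24510
Exposure is associated with lower odds of myocardial infarction (OR = 0.25 < 1).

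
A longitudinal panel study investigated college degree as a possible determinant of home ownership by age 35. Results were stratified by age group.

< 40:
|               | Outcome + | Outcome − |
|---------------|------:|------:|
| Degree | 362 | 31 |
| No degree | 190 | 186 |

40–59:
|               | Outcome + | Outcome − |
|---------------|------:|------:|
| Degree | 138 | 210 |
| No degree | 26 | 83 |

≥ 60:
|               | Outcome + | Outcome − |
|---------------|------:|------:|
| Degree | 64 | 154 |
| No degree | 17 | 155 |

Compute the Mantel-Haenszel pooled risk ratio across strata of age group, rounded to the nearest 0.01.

RR_MH = Σ(aᵢ·n₀ᵢ/nᵢ) / Σ(cᵢ·n₁ᵢ/nᵢ), with n₁ᵢ = aᵢ+bᵢ (exposed), n₀ᵢ = cᵢ+dᵢ (unexposed), nᵢ = n₁ᵢ+n₀ᵢ.
Stratum 1 (< 40): n₁ = 393, n₀ = 376, n = 769; a·n₀/n = 362·376/769 = 176.9987; c·n₁/n = 190·393/769 = 97.1001
Stratum 2 (40–59): n₁ = 348, n₀ = 109, n = 457; a·n₀/n = 138·109/457 = 32.9147; c·n₁/n = 26·348/457 = 19.7987
Stratum 3 (≥ 60): n₁ = 218, n₀ = 172, n = 390; a·n₀/n = 64·172/390 = 28.2256; c·n₁/n = 17·218/390 = 9.5026
RR_MH = (176.9987 + 32.9147 + 28.2256) / (97.1001 + 19.7987 + 9.5026) = 238.1390 / 126.4014 = 1.88399

1.88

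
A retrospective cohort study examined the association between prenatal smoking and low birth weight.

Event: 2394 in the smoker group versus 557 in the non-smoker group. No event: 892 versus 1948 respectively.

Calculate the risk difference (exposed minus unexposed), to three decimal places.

From the description: a = 2394, b = 892, c = 557, d = 1948.
Risk in exposed = 2394/3286 = 0.728545; risk in unexposed = 557/2505 = 0.222355.
Risk difference = 0.728545 − 0.222355 = 0.506190

0.506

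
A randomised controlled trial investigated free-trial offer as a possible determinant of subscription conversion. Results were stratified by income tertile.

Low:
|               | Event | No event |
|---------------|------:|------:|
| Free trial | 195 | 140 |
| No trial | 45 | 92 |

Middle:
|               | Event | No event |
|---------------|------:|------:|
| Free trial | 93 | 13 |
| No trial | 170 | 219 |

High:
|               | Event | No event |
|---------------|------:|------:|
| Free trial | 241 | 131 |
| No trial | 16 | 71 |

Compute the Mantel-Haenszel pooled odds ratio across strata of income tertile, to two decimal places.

5.20

OR_MH = Σ(aᵢdᵢ/nᵢ) / Σ(bᵢcᵢ/nᵢ), where nᵢ is the stratum total.
Stratum 1 (Low): n = 472; a·d/n = 195·92/472 = 38.0085; b·c/n = 140·45/472 = 13.3475
Stratum 2 (Middle): n = 495; a·d/n = 93·219/495 = 41.1455; b·c/n = 13·170/495 = 4.4646
Stratum 3 (High): n = 459; a·d/n = 241·71/459 = 37.2789; b·c/n = 131·16/459 = 4.5664
OR_MH = (38.0085 + 41.1455 + 37.2789) / (13.3475 + 4.4646 + 4.5664) = 116.4328 / 22.3786 = 5.20287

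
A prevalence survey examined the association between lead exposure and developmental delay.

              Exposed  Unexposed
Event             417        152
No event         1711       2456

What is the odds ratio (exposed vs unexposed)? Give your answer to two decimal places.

Reading the table with exposure as columns: a = 417 (Exposed, case), b = 1711 (Exposed, non-case), c = 152 (Unexposed, case), d = 2456.
OR = (a·d)/(b·c) = (417 × 2456) / (1711 × 152) = 1024152 / 260072 = 3.93796
The odds of developmental delay are about 3.94 times as high in the exposed group.

3.94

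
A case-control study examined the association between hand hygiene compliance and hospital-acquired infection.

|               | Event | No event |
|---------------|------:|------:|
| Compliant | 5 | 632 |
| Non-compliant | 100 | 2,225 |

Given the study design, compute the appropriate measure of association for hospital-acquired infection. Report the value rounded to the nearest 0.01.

0.18

Cells: a = 5, b = 632, c = 100, d = 2225.
This is a case-control study: participants were sampled on outcome status, so risks in the source population cannot be estimated directly — relative risk is not valid here. The odds ratio is the appropriate measure.
OR = (a·d)/(b·c) = (5 × 2225) / (632 × 100) = 11125 / 63200 = 0.17603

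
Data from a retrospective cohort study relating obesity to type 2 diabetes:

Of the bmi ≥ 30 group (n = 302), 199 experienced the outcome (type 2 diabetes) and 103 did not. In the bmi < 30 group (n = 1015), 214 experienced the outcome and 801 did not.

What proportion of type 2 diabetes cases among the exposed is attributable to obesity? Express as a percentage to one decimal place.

From the description: a = 199, b = 103, c = 214, d = 801.
Risk in exposed = 199/302 = 0.65894; risk in unexposed = 214/1015 = 0.21084.
RR = 0.65894/0.21084 = 3.12535
AR% = (RR − 1)/RR × 100 = (3.12535 − 1)/3.12535 × 100 = 68.0036%

68.0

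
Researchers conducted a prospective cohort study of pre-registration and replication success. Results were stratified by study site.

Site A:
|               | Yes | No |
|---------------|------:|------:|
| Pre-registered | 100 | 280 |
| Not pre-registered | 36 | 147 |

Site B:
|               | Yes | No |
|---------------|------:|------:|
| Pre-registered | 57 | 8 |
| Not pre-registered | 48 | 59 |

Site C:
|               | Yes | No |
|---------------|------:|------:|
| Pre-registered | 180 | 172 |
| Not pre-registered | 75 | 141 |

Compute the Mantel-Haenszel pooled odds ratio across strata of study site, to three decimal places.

OR_MH = Σ(aᵢdᵢ/nᵢ) / Σ(bᵢcᵢ/nᵢ), where nᵢ is the stratum total.
Stratum 1 (Site A): n = 563; a·d/n = 100·147/563 = 26.1101; b·c/n = 280·36/563 = 17.9041
Stratum 2 (Site B): n = 172; a·d/n = 57·59/172 = 19.5523; b·c/n = 8·48/172 = 2.2326
Stratum 3 (Site C): n = 568; a·d/n = 180·141/568 = 44.6831; b·c/n = 172·75/568 = 22.7113
OR_MH = (26.1101 + 19.5523 + 44.6831) / (17.9041 + 2.2326 + 22.7113) = 90.3455 / 42.8479 = 2.10852

2.109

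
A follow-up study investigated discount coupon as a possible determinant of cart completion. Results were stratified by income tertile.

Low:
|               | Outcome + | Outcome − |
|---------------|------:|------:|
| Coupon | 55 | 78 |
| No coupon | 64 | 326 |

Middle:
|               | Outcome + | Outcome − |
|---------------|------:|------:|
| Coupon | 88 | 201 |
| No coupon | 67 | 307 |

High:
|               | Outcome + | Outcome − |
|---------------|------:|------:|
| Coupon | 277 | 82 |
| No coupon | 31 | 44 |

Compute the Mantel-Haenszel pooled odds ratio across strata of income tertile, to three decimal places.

2.887

OR_MH = Σ(aᵢdᵢ/nᵢ) / Σ(bᵢcᵢ/nᵢ), where nᵢ is the stratum total.
Stratum 1 (Low): n = 523; a·d/n = 55·326/523 = 34.2830; b·c/n = 78·64/523 = 9.5449
Stratum 2 (Middle): n = 663; a·d/n = 88·307/663 = 40.7481; b·c/n = 201·67/663 = 20.3122
Stratum 3 (High): n = 434; a·d/n = 277·44/434 = 28.0829; b·c/n = 82·31/434 = 5.8571
OR_MH = (34.2830 + 40.7481 + 28.0829) / (9.5449 + 20.3122 + 5.8571) = 103.1140 / 35.7143 = 2.88719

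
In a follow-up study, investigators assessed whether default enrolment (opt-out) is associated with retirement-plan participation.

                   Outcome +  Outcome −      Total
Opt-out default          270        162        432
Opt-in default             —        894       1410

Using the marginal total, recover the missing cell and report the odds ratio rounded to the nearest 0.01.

2.89

The missing cell is in the unexposed row: 1410 − 894 = 516.
So a = 270, b = 162, c = 516, d = 894.
OR = (a·d)/(b·c) = (270 × 894) / (162 × 516) = 241380 / 83592 = 2.88760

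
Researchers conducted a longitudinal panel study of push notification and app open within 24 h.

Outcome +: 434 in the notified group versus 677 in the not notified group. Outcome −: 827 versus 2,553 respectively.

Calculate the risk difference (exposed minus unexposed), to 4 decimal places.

0.1346

From the description: a = 434, b = 827, c = 677, d = 2553.
Risk in exposed = 434/1261 = 0.344171; risk in unexposed = 677/3230 = 0.209598.
Risk difference = 0.344171 − 0.209598 = 0.134574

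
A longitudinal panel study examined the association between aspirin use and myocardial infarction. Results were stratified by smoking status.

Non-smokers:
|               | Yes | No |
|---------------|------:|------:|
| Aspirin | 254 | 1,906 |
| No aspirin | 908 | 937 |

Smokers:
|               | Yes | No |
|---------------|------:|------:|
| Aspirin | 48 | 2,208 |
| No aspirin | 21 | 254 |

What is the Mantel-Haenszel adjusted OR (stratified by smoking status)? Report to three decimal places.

OR_MH = Σ(aᵢdᵢ/nᵢ) / Σ(bᵢcᵢ/nᵢ), where nᵢ is the stratum total.
Stratum 1 (Non-smokers): n = 4005; a·d/n = 254·937/4005 = 59.4252; b·c/n = 1906·908/4005 = 432.1218
Stratum 2 (Smokers): n = 2531; a·d/n = 48·254/2531 = 4.8171; b·c/n = 2208·21/2531 = 18.3200
OR_MH = (59.4252 + 4.8171) / (432.1218 + 18.3200) = 64.2423 / 450.4419 = 0.14262

0.143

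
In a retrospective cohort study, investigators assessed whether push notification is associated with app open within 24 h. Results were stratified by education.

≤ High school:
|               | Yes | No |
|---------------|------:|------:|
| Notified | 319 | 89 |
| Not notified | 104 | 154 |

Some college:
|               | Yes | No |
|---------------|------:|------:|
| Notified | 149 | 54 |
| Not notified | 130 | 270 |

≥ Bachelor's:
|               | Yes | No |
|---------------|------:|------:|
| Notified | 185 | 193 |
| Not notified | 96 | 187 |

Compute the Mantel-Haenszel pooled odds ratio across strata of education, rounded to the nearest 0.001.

OR_MH = Σ(aᵢdᵢ/nᵢ) / Σ(bᵢcᵢ/nᵢ), where nᵢ is the stratum total.
Stratum 1 (≤ High school): n = 666; a·d/n = 319·154/666 = 73.7628; b·c/n = 89·104/666 = 13.8979
Stratum 2 (Some college): n = 603; a·d/n = 149·270/603 = 66.7164; b·c/n = 54·130/603 = 11.6418
Stratum 3 (≥ Bachelor's): n = 661; a·d/n = 185·187/661 = 52.3374; b·c/n = 193·96/661 = 28.0303
OR_MH = (73.7628 + 66.7164 + 52.3374) / (13.8979 + 11.6418 + 28.0303) = 192.8165 / 53.5699 = 3.59934

3.599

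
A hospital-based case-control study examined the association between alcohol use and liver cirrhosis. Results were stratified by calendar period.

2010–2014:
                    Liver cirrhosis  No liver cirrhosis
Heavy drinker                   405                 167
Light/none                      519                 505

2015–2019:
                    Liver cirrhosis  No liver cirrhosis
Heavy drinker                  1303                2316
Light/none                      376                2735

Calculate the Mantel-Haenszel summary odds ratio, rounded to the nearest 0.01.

OR_MH = Σ(aᵢdᵢ/nᵢ) / Σ(bᵢcᵢ/nᵢ), where nᵢ is the stratum total.
Stratum 1 (2010–2014): n = 1596; a·d/n = 405·505/1596 = 128.1485; b·c/n = 167·519/1596 = 54.3064
Stratum 2 (2015–2019): n = 6730; a·d/n = 1303·2735/6730 = 529.5253; b·c/n = 2316·376/6730 = 129.3932
OR_MH = (128.1485 + 529.5253) / (54.3064 + 129.3932) = 657.6738 / 183.6996 = 3.58016

3.58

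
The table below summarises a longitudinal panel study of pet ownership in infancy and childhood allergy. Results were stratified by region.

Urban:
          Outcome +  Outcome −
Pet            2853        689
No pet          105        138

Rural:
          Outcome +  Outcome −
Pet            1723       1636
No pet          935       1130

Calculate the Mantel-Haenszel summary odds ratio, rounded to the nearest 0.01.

1.54

OR_MH = Σ(aᵢdᵢ/nᵢ) / Σ(bᵢcᵢ/nᵢ), where nᵢ is the stratum total.
Stratum 1 (Urban): n = 3785; a·d/n = 2853·138/3785 = 104.0196; b·c/n = 689·105/3785 = 19.1136
Stratum 2 (Rural): n = 5424; a·d/n = 1723·1130/5424 = 358.9583; b·c/n = 1636·935/5424 = 282.0170
OR_MH = (104.0196 + 358.9583) / (19.1136 + 282.0170) = 462.9779 / 301.1306 = 1.53747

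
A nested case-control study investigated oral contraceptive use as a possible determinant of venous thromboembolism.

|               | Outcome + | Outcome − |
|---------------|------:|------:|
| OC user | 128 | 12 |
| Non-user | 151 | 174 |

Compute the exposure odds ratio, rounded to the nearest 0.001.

Cells: a = 128, b = 12, c = 151, d = 174.
OR = (a·d)/(b·c) = (128 × 174) / (12 × 151) = 22272 / 1812 = 12.29139
The odds of venous thromboembolism are about 12.29 times as high in the oc user group.

12.291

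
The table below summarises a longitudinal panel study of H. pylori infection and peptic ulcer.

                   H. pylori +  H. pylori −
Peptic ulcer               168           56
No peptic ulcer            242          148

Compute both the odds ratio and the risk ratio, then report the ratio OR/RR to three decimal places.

1.229

Reading the table with exposure as columns: a = 168 (H. pylori +, case), b = 242 (H. pylori +, non-case), c = 56 (H. pylori −, case), d = 148.
OR = (168·148)/(242·56) = 24864/13552 = 1.83471
Risk in exposed = 168/410 = 0.40976; risk in unexposed = 56/204 = 0.27451; RR = 1.49268
OR/RR = 1.83471 / 1.49268 = 1.22914
The outcome is not rare, so the OR lies further from 1 than the RR.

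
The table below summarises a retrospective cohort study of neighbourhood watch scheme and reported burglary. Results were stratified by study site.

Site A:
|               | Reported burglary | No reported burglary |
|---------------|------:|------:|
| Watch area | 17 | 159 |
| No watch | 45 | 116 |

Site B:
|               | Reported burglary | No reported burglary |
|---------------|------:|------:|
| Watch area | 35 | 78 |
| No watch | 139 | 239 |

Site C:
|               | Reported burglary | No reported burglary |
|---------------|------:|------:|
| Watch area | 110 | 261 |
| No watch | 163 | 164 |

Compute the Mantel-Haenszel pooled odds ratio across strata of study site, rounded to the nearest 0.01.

OR_MH = Σ(aᵢdᵢ/nᵢ) / Σ(bᵢcᵢ/nᵢ), where nᵢ is the stratum total.
Stratum 1 (Site A): n = 337; a·d/n = 17·116/337 = 5.8516; b·c/n = 159·45/337 = 21.2315
Stratum 2 (Site B): n = 491; a·d/n = 35·239/491 = 17.0367; b·c/n = 78·139/491 = 22.0815
Stratum 3 (Site C): n = 698; a·d/n = 110·164/698 = 25.8453; b·c/n = 261·163/698 = 60.9499
OR_MH = (5.8516 + 17.0367 + 25.8453) / (21.2315 + 22.0815 + 60.9499) = 48.7336 / 104.2628 = 0.46741

0.47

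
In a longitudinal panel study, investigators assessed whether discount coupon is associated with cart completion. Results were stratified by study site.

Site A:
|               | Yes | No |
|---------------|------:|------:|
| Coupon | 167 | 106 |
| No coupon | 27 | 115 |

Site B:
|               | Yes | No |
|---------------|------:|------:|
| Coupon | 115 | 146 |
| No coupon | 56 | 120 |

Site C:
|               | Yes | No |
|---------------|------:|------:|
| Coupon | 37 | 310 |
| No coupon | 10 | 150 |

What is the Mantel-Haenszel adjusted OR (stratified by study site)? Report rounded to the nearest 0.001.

OR_MH = Σ(aᵢdᵢ/nᵢ) / Σ(bᵢcᵢ/nᵢ), where nᵢ is the stratum total.
Stratum 1 (Site A): n = 415; a·d/n = 167·115/415 = 46.2771; b·c/n = 106·27/415 = 6.8964
Stratum 2 (Site B): n = 437; a·d/n = 115·120/437 = 31.5789; b·c/n = 146·56/437 = 18.7094
Stratum 3 (Site C): n = 507; a·d/n = 37·150/507 = 10.9467; b·c/n = 310·10/507 = 6.1144
OR_MH = (46.2771 + 31.5789 + 10.9467) / (6.8964 + 18.7094 + 6.1144) = 88.8028 / 31.7202 = 2.79957

2.800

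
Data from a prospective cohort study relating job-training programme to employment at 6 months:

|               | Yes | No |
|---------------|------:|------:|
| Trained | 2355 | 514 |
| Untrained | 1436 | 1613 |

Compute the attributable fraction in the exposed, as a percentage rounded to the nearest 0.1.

42.6

Cells: a = 2355, b = 514, c = 1436, d = 1613.
Risk in exposed = 2355/2869 = 0.82084; risk in unexposed = 1436/3049 = 0.47097.
RR = 0.82084/0.47097 = 1.74286
AR% = (RR − 1)/RR × 100 = (1.74286 − 1)/1.74286 × 100 = 42.6232%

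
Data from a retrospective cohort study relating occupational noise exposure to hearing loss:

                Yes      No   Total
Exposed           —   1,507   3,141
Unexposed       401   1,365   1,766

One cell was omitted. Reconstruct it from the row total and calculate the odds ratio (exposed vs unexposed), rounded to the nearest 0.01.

3.69

The missing cell is in the exposed row: 3141 − 1507 = 1634.
So a = 1634, b = 1507, c = 401, d = 1365.
OR = (a·d)/(b·c) = (1634 × 1365) / (1507 × 401) = 2230410 / 604307 = 3.69086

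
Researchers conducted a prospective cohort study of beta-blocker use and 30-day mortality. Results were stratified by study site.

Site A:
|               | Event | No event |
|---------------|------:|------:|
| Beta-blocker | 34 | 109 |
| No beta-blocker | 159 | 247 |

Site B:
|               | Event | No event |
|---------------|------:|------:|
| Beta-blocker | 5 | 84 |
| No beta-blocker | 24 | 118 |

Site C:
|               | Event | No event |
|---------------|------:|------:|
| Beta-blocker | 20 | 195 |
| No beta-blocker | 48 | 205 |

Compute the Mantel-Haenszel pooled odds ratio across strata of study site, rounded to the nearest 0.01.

OR_MH = Σ(aᵢdᵢ/nᵢ) / Σ(bᵢcᵢ/nᵢ), where nᵢ is the stratum total.
Stratum 1 (Site A): n = 549; a·d/n = 34·247/549 = 15.2969; b·c/n = 109·159/549 = 31.5683
Stratum 2 (Site B): n = 231; a·d/n = 5·118/231 = 2.5541; b·c/n = 84·24/231 = 8.7273
Stratum 3 (Site C): n = 468; a·d/n = 20·205/468 = 8.7607; b·c/n = 195·48/468 = 20.0000
OR_MH = (15.2969 + 2.5541 + 8.7607) / (31.5683 + 8.7273 + 20.0000) = 26.6117 / 60.2956 = 0.44135

0.44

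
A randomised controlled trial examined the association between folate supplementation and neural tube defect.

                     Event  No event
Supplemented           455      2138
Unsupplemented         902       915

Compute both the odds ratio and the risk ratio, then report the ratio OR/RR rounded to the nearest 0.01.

Cells: a = 455, b = 2138, c = 902, d = 915.
OR = (455·915)/(2138·902) = 416325/1928476 = 0.21588
Risk in exposed = 455/2593 = 0.17547; risk in unexposed = 902/1817 = 0.49642; RR = 0.35347
OR/RR = 0.21588 / 0.35347 = 0.61075
The outcome is not rare, so the OR lies further from 1 than the RR.

0.61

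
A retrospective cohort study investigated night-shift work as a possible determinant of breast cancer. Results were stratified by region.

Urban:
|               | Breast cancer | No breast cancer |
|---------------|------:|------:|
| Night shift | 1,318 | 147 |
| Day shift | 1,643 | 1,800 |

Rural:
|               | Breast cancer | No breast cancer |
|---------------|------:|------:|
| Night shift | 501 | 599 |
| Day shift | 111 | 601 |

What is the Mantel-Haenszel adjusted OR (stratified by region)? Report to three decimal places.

7.561

OR_MH = Σ(aᵢdᵢ/nᵢ) / Σ(bᵢcᵢ/nᵢ), where nᵢ is the stratum total.
Stratum 1 (Urban): n = 4908; a·d/n = 1318·1800/4908 = 483.3741; b·c/n = 147·1643/4908 = 49.2097
Stratum 2 (Rural): n = 1812; a·d/n = 501·601/1812 = 166.1705; b·c/n = 599·111/1812 = 36.6937
OR_MH = (483.3741 + 166.1705) / (49.2097 + 36.6937) = 649.5446 / 85.9034 = 7.56134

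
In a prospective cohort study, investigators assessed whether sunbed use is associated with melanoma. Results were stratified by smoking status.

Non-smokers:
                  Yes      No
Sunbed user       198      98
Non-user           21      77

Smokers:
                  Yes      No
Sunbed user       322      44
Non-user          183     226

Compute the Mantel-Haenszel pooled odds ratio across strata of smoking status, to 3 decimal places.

OR_MH = Σ(aᵢdᵢ/nᵢ) / Σ(bᵢcᵢ/nᵢ), where nᵢ is the stratum total.
Stratum 1 (Non-smokers): n = 394; a·d/n = 198·77/394 = 38.6954; b·c/n = 98·21/394 = 5.2234
Stratum 2 (Smokers): n = 775; a·d/n = 322·226/775 = 93.8994; b·c/n = 44·183/775 = 10.3897
OR_MH = (38.6954 + 93.8994) / (5.2234 + 10.3897) = 132.5948 / 15.6130 = 8.49257

8.493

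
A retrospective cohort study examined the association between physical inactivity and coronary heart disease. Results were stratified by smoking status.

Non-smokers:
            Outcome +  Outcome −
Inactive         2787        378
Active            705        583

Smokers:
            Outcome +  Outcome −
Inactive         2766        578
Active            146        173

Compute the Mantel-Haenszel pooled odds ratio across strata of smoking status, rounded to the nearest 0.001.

5.979

OR_MH = Σ(aᵢdᵢ/nᵢ) / Σ(bᵢcᵢ/nᵢ), where nᵢ is the stratum total.
Stratum 1 (Non-smokers): n = 4453; a·d/n = 2787·583/4453 = 364.8823; b·c/n = 378·705/4453 = 59.8450
Stratum 2 (Smokers): n = 3663; a·d/n = 2766·173/3663 = 130.6355; b·c/n = 578·146/3663 = 23.0379
OR_MH = (364.8823 + 130.6355) / (59.8450 + 23.0379) = 495.5179 / 82.8830 = 5.97852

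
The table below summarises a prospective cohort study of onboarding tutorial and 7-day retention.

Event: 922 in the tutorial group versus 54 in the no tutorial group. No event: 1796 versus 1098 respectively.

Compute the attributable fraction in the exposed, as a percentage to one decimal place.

From the description: a = 922, b = 1796, c = 54, d = 1098.
Risk in exposed = 922/2718 = 0.33922; risk in unexposed = 54/1152 = 0.04688.
RR = 0.33922/0.04688 = 7.23669
AR% = (RR − 1)/RR × 100 = (7.23669 − 1)/7.23669 × 100 = 86.1815%

86.2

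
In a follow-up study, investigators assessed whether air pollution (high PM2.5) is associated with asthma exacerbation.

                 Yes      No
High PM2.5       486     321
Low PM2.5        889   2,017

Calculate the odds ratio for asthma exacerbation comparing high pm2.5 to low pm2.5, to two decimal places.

Cells: a = 486, b = 321, c = 889, d = 2017.
OR = (a·d)/(b·c) = (486 × 2017) / (321 × 889) = 980262 / 285369 = 3.43507
The odds of asthma exacerbation are about 3.44 times as high in the high pm2.5 group.

3.44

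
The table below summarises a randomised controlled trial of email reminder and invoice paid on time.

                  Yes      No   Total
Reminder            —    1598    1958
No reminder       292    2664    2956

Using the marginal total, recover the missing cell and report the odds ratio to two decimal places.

2.06

The missing cell is in the exposed row: 1958 − 1598 = 360.
So a = 360, b = 1598, c = 292, d = 2664.
OR = (a·d)/(b·c) = (360 × 2664) / (1598 × 292) = 959040 / 466616 = 2.05531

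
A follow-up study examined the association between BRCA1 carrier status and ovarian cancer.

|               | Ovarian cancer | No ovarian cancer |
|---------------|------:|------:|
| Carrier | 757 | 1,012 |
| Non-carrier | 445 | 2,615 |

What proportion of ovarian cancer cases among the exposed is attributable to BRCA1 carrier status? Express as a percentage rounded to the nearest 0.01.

Cells: a = 757, b = 1012, c = 445, d = 2615.
Risk in exposed = 757/1769 = 0.42793; risk in unexposed = 445/3060 = 0.14542.
RR = 0.42793/0.14542 = 2.94259
AR% = (RR − 1)/RR × 100 = (2.94259 − 1)/2.94259 × 100 = 66.0163%

66.02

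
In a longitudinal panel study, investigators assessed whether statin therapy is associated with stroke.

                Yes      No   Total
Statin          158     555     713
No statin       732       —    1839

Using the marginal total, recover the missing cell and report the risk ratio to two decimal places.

The missing cell is in the unexposed row: 1839 − 732 = 1107.
So a = 158, b = 555, c = 732, d = 1107.
RR = [a/(a+b)] / [c/(c+d)] = (158/713) / (732/1839) = 0.22160/0.39804 = 0.55672

0.56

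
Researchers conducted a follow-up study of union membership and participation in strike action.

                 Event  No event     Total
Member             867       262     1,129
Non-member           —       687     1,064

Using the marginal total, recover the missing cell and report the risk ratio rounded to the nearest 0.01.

The missing cell is in the unexposed row: 1064 − 687 = 377.
So a = 867, b = 262, c = 377, d = 687.
RR = [a/(a+b)] / [c/(c+d)] = (867/1129) / (377/1064) = 0.76794/0.35432 = 2.16733

2.17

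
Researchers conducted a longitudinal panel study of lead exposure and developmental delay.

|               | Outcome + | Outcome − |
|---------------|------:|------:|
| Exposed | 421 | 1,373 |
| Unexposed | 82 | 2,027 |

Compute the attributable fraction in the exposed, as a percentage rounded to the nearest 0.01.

Cells: a = 421, b = 1373, c = 82, d = 2027.
Risk in exposed = 421/1794 = 0.23467; risk in unexposed = 82/2109 = 0.03888.
RR = 0.23467/0.03888 = 6.03563
AR% = (RR − 1)/RR × 100 = (6.03563 − 1)/6.03563 × 100 = 83.4317%

83.43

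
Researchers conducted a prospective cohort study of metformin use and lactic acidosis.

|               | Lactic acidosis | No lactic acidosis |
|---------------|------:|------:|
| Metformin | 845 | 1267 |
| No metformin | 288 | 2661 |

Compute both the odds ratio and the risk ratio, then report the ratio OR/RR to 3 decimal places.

1.504

Cells: a = 845, b = 1267, c = 288, d = 2661.
OR = (845·2661)/(1267·288) = 2248545/364896 = 6.16215
Risk in exposed = 845/2112 = 0.40009; risk in unexposed = 288/2949 = 0.09766; RR = 4.09680
OR/RR = 6.16215 / 4.09680 = 1.50414
The outcome is not rare, so the OR lies further from 1 than the RR.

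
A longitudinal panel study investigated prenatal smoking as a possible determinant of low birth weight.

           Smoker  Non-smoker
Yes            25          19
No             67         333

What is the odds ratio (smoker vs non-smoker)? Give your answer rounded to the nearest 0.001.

Reading the table with exposure as columns: a = 25 (Smoker, case), b = 67 (Smoker, non-case), c = 19 (Non-smoker, case), d = 333.
OR = (a·d)/(b·c) = (25 × 333) / (67 × 19) = 8325 / 1273 = 6.53967
The odds of low birth weight are about 6.54 times as high in the smoker group.

6.540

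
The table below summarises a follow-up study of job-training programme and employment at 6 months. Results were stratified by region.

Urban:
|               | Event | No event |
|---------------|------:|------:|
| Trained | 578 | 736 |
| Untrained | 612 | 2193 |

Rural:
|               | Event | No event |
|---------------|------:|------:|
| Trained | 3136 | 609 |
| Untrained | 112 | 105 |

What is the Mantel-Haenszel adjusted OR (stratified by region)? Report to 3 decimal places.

3.088

OR_MH = Σ(aᵢdᵢ/nᵢ) / Σ(bᵢcᵢ/nᵢ), where nᵢ is the stratum total.
Stratum 1 (Urban): n = 4119; a·d/n = 578·2193/4119 = 307.7334; b·c/n = 736·612/4119 = 109.3547
Stratum 2 (Rural): n = 3962; a·d/n = 3136·105/3962 = 83.1095; b·c/n = 609·112/3962 = 17.2155
OR_MH = (307.7334 + 83.1095) / (109.3547 + 17.2155) = 390.8430 / 126.5702 = 3.08795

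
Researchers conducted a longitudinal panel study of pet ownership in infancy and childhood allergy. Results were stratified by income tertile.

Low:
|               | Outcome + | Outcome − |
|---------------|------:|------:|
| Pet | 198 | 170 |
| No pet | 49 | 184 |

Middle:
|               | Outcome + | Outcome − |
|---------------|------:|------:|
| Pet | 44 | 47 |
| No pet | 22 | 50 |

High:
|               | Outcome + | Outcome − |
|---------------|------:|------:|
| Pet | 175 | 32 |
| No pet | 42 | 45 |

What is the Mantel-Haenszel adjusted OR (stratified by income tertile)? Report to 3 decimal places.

4.073

OR_MH = Σ(aᵢdᵢ/nᵢ) / Σ(bᵢcᵢ/nᵢ), where nᵢ is the stratum total.
Stratum 1 (Low): n = 601; a·d/n = 198·184/601 = 60.6190; b·c/n = 170·49/601 = 13.8602
Stratum 2 (Middle): n = 163; a·d/n = 44·50/163 = 13.4969; b·c/n = 47·22/163 = 6.3436
Stratum 3 (High): n = 294; a·d/n = 175·45/294 = 26.7857; b·c/n = 32·42/294 = 4.5714
OR_MH = (60.6190 + 13.4969 + 26.7857) / (13.8602 + 6.3436 + 4.5714) = 100.9016 / 24.7752 = 4.07268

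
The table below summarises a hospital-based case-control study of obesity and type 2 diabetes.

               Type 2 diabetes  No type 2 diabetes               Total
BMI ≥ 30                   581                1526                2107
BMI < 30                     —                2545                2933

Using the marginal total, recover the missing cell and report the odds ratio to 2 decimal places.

2.50

The missing cell is in the unexposed row: 2933 − 2545 = 388.
So a = 581, b = 1526, c = 388, d = 2545.
OR = (a·d)/(b·c) = (581 × 2545) / (1526 × 388) = 1478645 / 592088 = 2.49734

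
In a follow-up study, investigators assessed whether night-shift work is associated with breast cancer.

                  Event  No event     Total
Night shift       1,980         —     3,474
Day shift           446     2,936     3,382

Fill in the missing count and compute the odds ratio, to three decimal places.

The missing cell is in the exposed row: 3474 − 1980 = 1494.
So a = 1980, b = 1494, c = 446, d = 2936.
OR = (a·d)/(b·c) = (1980 × 2936) / (1494 × 446) = 5813280 / 666324 = 8.72440

8.724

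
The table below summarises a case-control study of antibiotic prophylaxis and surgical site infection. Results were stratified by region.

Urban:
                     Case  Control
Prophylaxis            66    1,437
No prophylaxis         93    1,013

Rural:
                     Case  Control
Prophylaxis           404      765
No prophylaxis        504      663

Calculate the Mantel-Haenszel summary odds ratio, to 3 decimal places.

0.649

OR_MH = Σ(aᵢdᵢ/nᵢ) / Σ(bᵢcᵢ/nᵢ), where nᵢ is the stratum total.
Stratum 1 (Urban): n = 2609; a·d/n = 66·1013/2609 = 25.6259; b·c/n = 1437·93/2609 = 51.2231
Stratum 2 (Rural): n = 2336; a·d/n = 404·663/2336 = 114.6627; b·c/n = 765·504/2336 = 165.0514
OR_MH = (25.6259 + 114.6627) / (51.2231 + 165.0514) = 140.2886 / 216.2744 = 0.64866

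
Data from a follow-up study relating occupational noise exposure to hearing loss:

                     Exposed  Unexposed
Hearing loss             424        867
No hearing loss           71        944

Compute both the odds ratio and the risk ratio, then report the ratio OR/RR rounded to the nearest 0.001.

3.634

Reading the table with exposure as columns: a = 424 (Exposed, case), b = 71 (Exposed, non-case), c = 867 (Unexposed, case), d = 944.
OR = (424·944)/(71·867) = 400256/61557 = 6.50220
Risk in exposed = 424/495 = 0.85657; risk in unexposed = 867/1811 = 0.47874; RR = 1.78920
OR/RR = 6.50220 / 1.78920 = 3.63413
The outcome is not rare, so the OR lies further from 1 than the RR.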